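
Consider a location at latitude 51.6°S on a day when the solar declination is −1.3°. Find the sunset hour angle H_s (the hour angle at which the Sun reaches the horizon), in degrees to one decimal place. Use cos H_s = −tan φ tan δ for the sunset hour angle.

91.6°

The sunset hour angle satisfies cos H_s = −tan φ tan δ = -0.0286, giving H_s = 91.64°.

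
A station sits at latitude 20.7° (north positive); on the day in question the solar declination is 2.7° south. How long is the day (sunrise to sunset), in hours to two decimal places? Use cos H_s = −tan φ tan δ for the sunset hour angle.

11.86 hours

The sunset hour angle satisfies cos H_s = −tan φ tan δ = 0.0178, giving H_s = 88.98°.
Day length = 2 H_s / 15° h⁻¹ = 177.96° / 15 = 11.864 h.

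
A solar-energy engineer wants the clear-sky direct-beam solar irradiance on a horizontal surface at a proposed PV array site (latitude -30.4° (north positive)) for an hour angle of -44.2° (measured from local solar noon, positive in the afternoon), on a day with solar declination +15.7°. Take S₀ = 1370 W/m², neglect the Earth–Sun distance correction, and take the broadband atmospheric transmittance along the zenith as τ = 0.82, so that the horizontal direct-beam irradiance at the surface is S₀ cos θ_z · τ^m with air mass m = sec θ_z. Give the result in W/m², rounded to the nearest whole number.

cos θ_z = sin φ sin δ + cos φ cos δ cos H = (-0.5060)(0.2706) + (0.8625)(0.9627)(0.7169) = 0.4583.
Air mass m = 1/cos θ_z = 1/0.4583 = 2.182; τ^m = 0.82^2.182 = 0.6485.
Surface direct beam = 1370 × 0.4583 × 0.6485 = 407.17 W/m².

407 W/m²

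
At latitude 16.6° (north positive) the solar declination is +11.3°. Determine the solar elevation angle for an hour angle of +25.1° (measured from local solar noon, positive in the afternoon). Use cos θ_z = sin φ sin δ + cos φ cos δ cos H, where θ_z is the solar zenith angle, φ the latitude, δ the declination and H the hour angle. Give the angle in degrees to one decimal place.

cos θ_z = sin φ sin δ + cos φ cos δ cos H = (0.2857)(0.1959) + (0.9583)(0.9806)(0.9056) = 0.9070.
θ_z = arccos(0.9070) = 24.91°, so the elevation is 90° − 24.91° = 65.09°.

65.1°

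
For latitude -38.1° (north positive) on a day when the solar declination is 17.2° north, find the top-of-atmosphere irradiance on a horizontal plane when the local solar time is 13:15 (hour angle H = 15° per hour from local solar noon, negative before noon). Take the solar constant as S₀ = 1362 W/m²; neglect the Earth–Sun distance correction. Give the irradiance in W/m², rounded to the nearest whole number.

721 W/m²

Hour angle H = 15° × (13.25 − 12) = 18.75°.
cos θ_z = sin φ sin δ + cos φ cos δ cos H = (-0.6170)(0.2957) + (0.7869)(0.9553)(0.9469) = 0.5294.
Top-of-atmosphere irradiance = S₀ cos θ_z = 1362 × 0.5294 = 721.04 W/m².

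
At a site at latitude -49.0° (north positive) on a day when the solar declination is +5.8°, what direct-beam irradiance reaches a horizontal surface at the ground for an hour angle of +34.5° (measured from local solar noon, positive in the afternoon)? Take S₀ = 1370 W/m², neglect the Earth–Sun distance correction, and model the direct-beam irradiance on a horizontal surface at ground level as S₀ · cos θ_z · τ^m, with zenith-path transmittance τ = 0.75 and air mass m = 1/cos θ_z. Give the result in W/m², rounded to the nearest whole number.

cos θ_z = sin(-49.0°) sin(5.8°) + cos(-49.0°) cos(5.8°) cos(34.50°) = -0.0763 + 0.5379 = 0.4616.
Air mass m = 1/cos θ_z = 1/0.4616 = 2.166; τ^m = 0.75^2.166 = 0.5363.
Surface direct beam = 1370 × 0.4616 × 0.5363 = 339.15 W/m².

339 W/m²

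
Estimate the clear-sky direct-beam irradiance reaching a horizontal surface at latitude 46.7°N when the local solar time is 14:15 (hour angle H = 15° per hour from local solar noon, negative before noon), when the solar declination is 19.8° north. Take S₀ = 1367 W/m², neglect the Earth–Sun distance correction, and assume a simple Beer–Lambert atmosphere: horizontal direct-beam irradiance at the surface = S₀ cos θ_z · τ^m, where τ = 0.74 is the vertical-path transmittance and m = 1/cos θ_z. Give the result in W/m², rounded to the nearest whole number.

729 W/m²

Hour angle H = 15° × (14.25 − 12) = 33.75°.
With φ = 46.7°, δ = 19.8°, H = 33.75°: sin φ sin δ = 0.2465, cos φ cos δ cos H = 0.5365, so cos θ_z = 0.7830.
Air mass m = 1/cos θ_z = 1/0.7830 = 1.277; τ^m = 0.74^1.277 = 0.6808.
Surface direct beam = 1367 × 0.7830 × 0.6808 = 728.70 W/m².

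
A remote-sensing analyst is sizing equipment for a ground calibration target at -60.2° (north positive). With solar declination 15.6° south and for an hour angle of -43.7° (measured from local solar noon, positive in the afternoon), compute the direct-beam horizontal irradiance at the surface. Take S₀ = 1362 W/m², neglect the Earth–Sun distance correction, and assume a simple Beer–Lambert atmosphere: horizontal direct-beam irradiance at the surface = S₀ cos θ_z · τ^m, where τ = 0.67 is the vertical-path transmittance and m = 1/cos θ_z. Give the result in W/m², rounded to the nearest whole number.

cos θ_z = sin(-60.2°) sin(-15.6°) + cos(-60.2°) cos(-15.6°) cos(-43.70°) = 0.2334 + 0.3461 = 0.5795.
Air mass m = 1/cos θ_z = 1/0.5795 = 1.726; τ^m = 0.67^1.726 = 0.5010.
Surface direct beam = 1362 × 0.5795 × 0.5010 = 395.43 W/m².

395 W/m²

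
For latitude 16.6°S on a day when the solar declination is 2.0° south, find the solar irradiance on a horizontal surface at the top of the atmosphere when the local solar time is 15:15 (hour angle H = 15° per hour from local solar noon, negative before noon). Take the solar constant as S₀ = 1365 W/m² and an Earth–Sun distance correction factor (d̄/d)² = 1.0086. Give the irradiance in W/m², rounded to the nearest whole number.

Hour angle H = 15° × (15.25 − 12) = 48.75°.
cos θ_z = sin φ sin δ + cos φ cos δ cos H = (-0.2857)(-0.0349) + (0.9583)(0.9994)(0.6593) = 0.6414.
Top-of-atmosphere irradiance = S₀ (d̄/d)² cos θ_z = 1365 × 1.0086 × 0.6414 = 883.04 W/m².

883 W/m²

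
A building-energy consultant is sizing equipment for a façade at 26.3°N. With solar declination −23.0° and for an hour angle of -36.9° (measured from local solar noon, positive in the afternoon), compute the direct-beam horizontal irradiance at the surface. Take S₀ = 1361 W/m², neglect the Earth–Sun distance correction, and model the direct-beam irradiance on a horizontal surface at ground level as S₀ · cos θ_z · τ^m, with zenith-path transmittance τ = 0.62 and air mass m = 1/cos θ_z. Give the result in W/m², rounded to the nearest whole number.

cos θ_z = sin(26.3°) sin(-23.0°) + cos(26.3°) cos(-23.0°) cos(-36.90°) = -0.1731 + 0.6599 = 0.4868.
Air mass m = 1/cos θ_z = 1/0.4868 = 2.054; τ^m = 0.62^2.054 = 0.3746.
Surface direct beam = 1361 × 0.4868 × 0.3746 = 248.19 W/m².

248 W/m²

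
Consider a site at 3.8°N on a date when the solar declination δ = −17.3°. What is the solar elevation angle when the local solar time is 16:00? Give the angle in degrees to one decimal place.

27.2°

Hour angle H = 15° × (16 − 12) = 60.00°.
cos θ_z = sin(3.8°) sin(-17.3°) + cos(3.8°) cos(-17.3°) cos(60.00°) = -0.0197 + 0.4763 = 0.4566.
θ_z = arccos(0.4566) = 62.83°, so the elevation is 90° − 62.83° = 27.17°.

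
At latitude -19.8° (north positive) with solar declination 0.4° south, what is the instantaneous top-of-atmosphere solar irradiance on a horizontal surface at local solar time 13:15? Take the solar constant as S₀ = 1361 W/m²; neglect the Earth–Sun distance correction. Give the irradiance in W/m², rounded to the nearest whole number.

Hour angle H = 15° × (13.25 − 12) = 18.75°.
cos θ_z = sin φ sin δ + cos φ cos δ cos H = (-0.3387)(-0.0070) + (0.9409)(1.0000)(0.9469) = 0.8933.
Top-of-atmosphere irradiance = S₀ cos θ_z = 1361 × 0.8933 = 1215.78 W/m².

1216 W/m²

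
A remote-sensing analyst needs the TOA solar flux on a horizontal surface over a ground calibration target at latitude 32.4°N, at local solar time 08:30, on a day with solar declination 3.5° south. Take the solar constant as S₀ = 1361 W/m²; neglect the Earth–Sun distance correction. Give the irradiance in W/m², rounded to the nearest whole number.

654 W/m²

Hour angle H = 15° × (8.5 − 12) = -52.50°.
cos θ_z = sin φ sin δ + cos φ cos δ cos H = (0.5358)(-0.0610) + (0.8443)(0.9981)(0.6088) = 0.4803.
Top-of-atmosphere irradiance = S₀ cos θ_z = 1361 × 0.4803 = 653.69 W/m².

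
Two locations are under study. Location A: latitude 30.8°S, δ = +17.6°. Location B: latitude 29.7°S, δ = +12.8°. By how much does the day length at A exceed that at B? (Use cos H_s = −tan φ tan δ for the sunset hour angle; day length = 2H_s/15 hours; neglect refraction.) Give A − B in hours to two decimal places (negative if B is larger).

A: H_s = arccos(−tan -30.8° · tan 17.6°) = 79.10°, so 2H_s/15 = 10.5467 h.
B: H_s = arccos(−tan -29.7° · tan 12.8°) = 82.55°, so 2H_s/15 = 11.0067 h.
A − B = 10.5467 − 11.0067 = -0.4600 h.

-0.46 h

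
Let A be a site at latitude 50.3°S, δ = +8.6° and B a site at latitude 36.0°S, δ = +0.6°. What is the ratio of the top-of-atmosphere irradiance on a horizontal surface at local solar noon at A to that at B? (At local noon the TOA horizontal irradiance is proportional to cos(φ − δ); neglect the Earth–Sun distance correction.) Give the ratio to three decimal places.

A: cos θ_z = cos(-50.3° − (8.6°)) = 0.5165.
B: cos θ_z = cos(-36.0° − (0.6°)) = 0.8028.
Ratio A/B = 0.5165 / 0.8028 = 0.6434.

0.643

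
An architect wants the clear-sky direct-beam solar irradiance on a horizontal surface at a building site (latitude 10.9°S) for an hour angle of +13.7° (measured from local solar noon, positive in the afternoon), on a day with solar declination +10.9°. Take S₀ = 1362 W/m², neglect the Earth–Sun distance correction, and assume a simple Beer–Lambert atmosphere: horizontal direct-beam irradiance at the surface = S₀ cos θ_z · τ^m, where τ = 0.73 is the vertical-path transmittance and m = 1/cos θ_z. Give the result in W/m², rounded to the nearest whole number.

865 W/m²

cos θ_z = sin(-10.9°) sin(10.9°) + cos(-10.9°) cos(10.9°) cos(13.70°) = -0.0358 + 0.9368 = 0.9010.
Air mass m = 1/cos θ_z = 1/0.9010 = 1.110; τ^m = 0.73^1.110 = 0.7052.
Surface direct beam = 1362 × 0.9010 × 0.7052 = 865.39 W/m².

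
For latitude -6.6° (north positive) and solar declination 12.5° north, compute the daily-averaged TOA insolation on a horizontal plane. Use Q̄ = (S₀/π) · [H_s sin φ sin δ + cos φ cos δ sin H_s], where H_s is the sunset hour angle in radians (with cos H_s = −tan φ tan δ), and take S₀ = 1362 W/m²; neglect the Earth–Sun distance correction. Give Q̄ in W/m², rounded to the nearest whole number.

The sunset hour angle satisfies cos H_s = −tan φ tan δ = 0.0257, giving H_s = 88.53°. In radians, H_s = 1.5451.
H_s sin φ sin δ = 1.5451 × -0.1149 × 0.2164 = -0.0384.
cos φ cos δ sin H_s = 0.9934 × 0.9763 × 0.9997 = 0.9696.
Q̄ = (1362/π) × (-0.0384 + 0.9696) = 433.54 × 0.9312 = 403.71 W/m².

404 W/m²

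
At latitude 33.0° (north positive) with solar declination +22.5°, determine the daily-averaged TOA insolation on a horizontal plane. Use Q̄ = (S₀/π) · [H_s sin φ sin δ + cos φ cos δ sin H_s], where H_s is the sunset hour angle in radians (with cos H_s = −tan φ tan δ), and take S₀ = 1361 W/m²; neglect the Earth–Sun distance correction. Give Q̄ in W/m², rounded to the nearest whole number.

490 W/m²

cos H_s = −tan(33.0°) · tan(22.5°) = -0.2690, so H_s = arccos(-0.2690) = 105.60°. In radians, H_s = 1.8431.
H_s sin φ sin δ = 1.8431 × 0.5446 × 0.3827 = 0.3841.
cos φ cos δ sin H_s = 0.8387 × 0.9239 × 0.9632 = 0.7464.
Q̄ = (1361/π) × (0.3841 + 0.7464) = 433.22 × 1.1305 = 489.76 W/m².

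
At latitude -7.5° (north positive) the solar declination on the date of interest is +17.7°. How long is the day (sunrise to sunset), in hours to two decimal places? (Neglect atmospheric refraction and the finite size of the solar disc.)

11.68 hours

cos H_s = −tan(-7.5°) · tan(17.7°) = 0.0420, so H_s = arccos(0.0420) = 87.59°.
Day length = 2 H_s / 15° h⁻¹ = 175.18° / 15 = 11.679 h.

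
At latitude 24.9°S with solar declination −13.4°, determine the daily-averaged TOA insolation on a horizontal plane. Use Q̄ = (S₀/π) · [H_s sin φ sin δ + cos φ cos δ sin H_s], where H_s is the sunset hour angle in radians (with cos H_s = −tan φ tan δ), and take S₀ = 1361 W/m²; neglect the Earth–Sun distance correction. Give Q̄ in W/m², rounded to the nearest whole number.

cos H_s = −tan(-24.9°) · tan(-13.4°) = -0.1106, so H_s = arccos(-0.1106) = 96.35°. In radians, H_s = 1.6816.
H_s sin φ sin δ = 1.6816 × -0.4210 × -0.2317 = 0.1640.
cos φ cos δ sin H_s = 0.9070 × 0.9728 × 0.9939 = 0.8769.
Q̄ = (1361/π) × (0.1640 + 0.8769) = 433.22 × 1.0409 = 450.94 W/m².

451 W/m²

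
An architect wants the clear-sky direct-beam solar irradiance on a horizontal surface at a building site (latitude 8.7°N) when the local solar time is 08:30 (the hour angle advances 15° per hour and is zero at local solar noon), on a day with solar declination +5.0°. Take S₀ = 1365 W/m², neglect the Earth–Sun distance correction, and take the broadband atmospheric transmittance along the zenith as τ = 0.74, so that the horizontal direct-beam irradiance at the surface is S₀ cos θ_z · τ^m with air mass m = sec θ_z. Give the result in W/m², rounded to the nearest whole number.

512 W/m²

Hour angle H = 15° × (8.5 − 12) = -52.50°.
cos θ_z = sin φ sin δ + cos φ cos δ cos H = (0.1513)(0.0872) + (0.9885)(0.9962)(0.6088) = 0.6127.
Air mass m = 1/cos θ_z = 1/0.6127 = 1.632; τ^m = 0.74^1.632 = 0.6118.
Surface direct beam = 1365 × 0.6127 × 0.6118 = 511.67 W/m².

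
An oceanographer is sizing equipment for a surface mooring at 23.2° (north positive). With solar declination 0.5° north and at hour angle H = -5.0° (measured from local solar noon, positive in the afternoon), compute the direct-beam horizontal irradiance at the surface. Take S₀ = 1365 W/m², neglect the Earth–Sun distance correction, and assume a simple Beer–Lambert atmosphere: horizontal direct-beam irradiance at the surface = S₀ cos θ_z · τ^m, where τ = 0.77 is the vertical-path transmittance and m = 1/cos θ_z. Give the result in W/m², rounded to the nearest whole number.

With φ = 23.2°, δ = 0.5°, H = -5.00°: sin φ sin δ = 0.0034, cos φ cos δ cos H = 0.9156, so cos θ_z = 0.9190.
Air mass m = 1/cos θ_z = 1/0.9190 = 1.088; τ^m = 0.77^1.088 = 0.7525.
Surface direct beam = 1365 × 0.9190 × 0.7525 = 943.96 W/m².

944 W/m²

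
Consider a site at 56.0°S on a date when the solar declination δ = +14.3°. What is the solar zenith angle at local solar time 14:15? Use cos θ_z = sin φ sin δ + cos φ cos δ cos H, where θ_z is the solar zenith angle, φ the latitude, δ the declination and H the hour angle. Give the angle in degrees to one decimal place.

75.8°

Hour angle H = 15° × (14.25 − 12) = 33.75°.
With φ = -56.0°, δ = 14.3°, H = 33.75°: sin φ sin δ = -0.2048, cos φ cos δ cos H = 0.4505, so cos θ_z = 0.2457.
θ_z = arccos(0.2457) = 75.78°.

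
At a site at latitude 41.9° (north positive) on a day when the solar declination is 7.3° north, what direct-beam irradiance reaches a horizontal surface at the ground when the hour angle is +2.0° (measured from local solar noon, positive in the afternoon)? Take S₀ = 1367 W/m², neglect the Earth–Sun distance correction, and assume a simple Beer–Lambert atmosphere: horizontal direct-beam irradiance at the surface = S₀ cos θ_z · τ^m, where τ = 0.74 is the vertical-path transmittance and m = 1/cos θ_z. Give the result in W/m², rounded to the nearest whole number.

With φ = 41.9°, δ = 7.3°, H = 2.00°: sin φ sin δ = 0.0849, cos φ cos δ cos H = 0.7378, so cos θ_z = 0.8227.
Air mass m = 1/cos θ_z = 1/0.8227 = 1.216; τ^m = 0.74^1.216 = 0.6934.
Surface direct beam = 1367 × 0.8227 × 0.6934 = 779.82 W/m².

780 W/m²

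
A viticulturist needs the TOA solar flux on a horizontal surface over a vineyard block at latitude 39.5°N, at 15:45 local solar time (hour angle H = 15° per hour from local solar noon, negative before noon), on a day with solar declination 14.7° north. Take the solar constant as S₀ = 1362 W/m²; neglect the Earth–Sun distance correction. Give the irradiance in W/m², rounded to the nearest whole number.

Hour angle H = 15° × (15.75 − 12) = 56.25°.
With φ = 39.5°, δ = 14.7°, H = 56.25°: sin φ sin δ = 0.1614, cos φ cos δ cos H = 0.4147, so cos θ_z = 0.5761.
Top-of-atmosphere irradiance = S₀ cos θ_z = 1362 × 0.5761 = 784.65 W/m².

785 W/m²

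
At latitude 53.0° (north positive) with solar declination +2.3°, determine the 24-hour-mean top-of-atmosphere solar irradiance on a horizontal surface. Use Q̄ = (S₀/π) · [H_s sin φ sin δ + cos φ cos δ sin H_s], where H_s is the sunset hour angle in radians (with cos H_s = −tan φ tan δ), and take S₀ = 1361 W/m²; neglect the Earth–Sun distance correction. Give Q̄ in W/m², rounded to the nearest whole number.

283 W/m²

−tan φ tan δ = −(1.3270)(0.0402) = -0.0533; H_s = arccos(-0.0533) = 93.06°. In radians, H_s = 1.6242.
H_s sin φ sin δ = 1.6242 × 0.7986 × 0.0401 = 0.0520.
cos φ cos δ sin H_s = 0.6018 × 0.9992 × 0.9986 = 0.6005.
Q̄ = (1361/π) × (0.0520 + 0.6005) = 433.22 × 0.6525 = 282.68 W/m².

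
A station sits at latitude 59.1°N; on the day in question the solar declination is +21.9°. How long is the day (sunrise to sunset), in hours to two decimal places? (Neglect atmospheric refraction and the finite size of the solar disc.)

17.63 hours

−tan φ tan δ = −(1.6709)(0.4020) = -0.6717; H_s = arccos(-0.6717) = 132.20°.
Day length = 2 H_s / 15° h⁻¹ = 264.40° / 15 = 17.627 h.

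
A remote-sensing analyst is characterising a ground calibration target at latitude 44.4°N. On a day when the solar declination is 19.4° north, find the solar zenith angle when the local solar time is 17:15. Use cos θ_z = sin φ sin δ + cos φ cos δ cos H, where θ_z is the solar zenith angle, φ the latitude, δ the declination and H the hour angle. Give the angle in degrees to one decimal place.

Hour angle H = 15° × (17.25 − 12) = 78.75°.
With φ = 44.4°, δ = 19.4°, H = 78.75°: sin φ sin δ = 0.2324, cos φ cos δ cos H = 0.1315, so cos θ_z = 0.3639.
θ_z = arccos(0.3639) = 68.66°.

68.7°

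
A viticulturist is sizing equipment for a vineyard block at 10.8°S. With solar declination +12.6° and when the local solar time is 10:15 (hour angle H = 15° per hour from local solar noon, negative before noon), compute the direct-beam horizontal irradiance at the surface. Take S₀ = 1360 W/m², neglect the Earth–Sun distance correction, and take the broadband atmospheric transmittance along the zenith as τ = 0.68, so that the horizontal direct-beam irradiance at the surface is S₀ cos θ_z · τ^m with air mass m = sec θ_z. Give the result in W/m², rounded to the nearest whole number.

695 W/m²

Hour angle H = 15° × (10.25 − 12) = -26.25°.
cos θ_z = sin φ sin δ + cos φ cos δ cos H = (-0.1874)(0.2181) + (0.9823)(0.9759)(0.8969) = 0.8189.
Air mass m = 1/cos θ_z = 1/0.8189 = 1.221; τ^m = 0.68^1.221 = 0.6244.
Surface direct beam = 1360 × 0.8189 × 0.6244 = 695.40 W/m².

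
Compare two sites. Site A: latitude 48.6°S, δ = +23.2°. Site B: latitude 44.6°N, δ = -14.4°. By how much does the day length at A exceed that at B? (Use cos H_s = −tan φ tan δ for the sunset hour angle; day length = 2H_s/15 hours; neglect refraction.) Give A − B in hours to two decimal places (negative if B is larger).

-1.92 h

A: H_s = arccos(−tan -48.6° · tan 23.2°) = 60.91°, so 2H_s/15 = 8.1213 h.
B: H_s = arccos(−tan 44.6° · tan -14.4°) = 75.33°, so 2H_s/15 = 10.0440 h.
A − B = 8.1213 − 10.0440 = -1.9227 h.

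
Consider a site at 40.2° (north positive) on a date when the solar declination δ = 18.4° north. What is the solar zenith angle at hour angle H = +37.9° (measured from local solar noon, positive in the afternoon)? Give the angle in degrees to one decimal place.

cos θ_z = sin φ sin δ + cos φ cos δ cos H = (0.6455)(0.3156) + (0.7638)(0.9489)(0.7891) = 0.7756.
θ_z = arccos(0.7756) = 39.14°.

39.1°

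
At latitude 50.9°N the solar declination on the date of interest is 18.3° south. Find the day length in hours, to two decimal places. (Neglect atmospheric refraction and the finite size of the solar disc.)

cos H_s = −tan(50.9°) · tan(-18.3°) = 0.4069, so H_s = arccos(0.4069) = 65.99°.
Day length = 2 H_s / 15° h⁻¹ = 131.98° / 15 = 8.799 h.

8.80 hours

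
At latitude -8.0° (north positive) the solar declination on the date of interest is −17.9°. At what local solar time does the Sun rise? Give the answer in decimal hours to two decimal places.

The sunset hour angle satisfies cos H_s = −tan φ tan δ = -0.0454, giving H_s = 92.60°.
Sunrise is at 12 − H_s/15 = 12 − 6.173 = 5.827 h local solar time.

5.83 h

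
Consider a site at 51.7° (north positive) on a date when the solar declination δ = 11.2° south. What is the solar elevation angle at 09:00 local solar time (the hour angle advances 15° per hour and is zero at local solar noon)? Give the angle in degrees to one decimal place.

16.1°

Hour angle H = 15° × (9 − 12) = -45.00°.
cos θ_z = sin(51.7°) sin(-11.2°) + cos(51.7°) cos(-11.2°) cos(-45.00°) = -0.1524 + 0.4299 = 0.2775.
θ_z = arccos(0.2775) = 73.89°, so the elevation is 90° − 73.89° = 16.11°.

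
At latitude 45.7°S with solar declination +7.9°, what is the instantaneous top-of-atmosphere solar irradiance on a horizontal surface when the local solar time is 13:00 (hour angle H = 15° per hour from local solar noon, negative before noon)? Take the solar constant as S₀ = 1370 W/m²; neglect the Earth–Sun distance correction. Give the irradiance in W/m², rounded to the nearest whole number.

781 W/m²

Hour angle H = 15° × (13 − 12) = 15.00°.
cos θ_z = sin φ sin δ + cos φ cos δ cos H = (-0.7157)(0.1374) + (0.6984)(0.9905)(0.9659) = 0.5698.
Top-of-atmosphere irradiance = S₀ cos θ_z = 1370 × 0.5698 = 780.63 W/m².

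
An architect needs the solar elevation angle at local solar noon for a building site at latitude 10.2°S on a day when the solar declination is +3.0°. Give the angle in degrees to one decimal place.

At local solar noon the hour angle is zero, so the elevation is 90° − |φ − δ| = 90° − |-10.2° − (3.0°)| = 90° − 13.2° = 76.8°.

76.8°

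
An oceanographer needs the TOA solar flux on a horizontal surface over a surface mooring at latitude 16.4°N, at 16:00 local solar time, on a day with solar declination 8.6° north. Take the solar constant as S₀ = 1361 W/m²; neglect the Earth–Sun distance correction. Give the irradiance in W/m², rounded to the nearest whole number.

703 W/m²

Hour angle H = 15° × (16 − 12) = 60.00°.
cos θ_z = sin φ sin δ + cos φ cos δ cos H = (0.2823)(0.1495) + (0.9593)(0.9888)(0.5000) = 0.5165.
Top-of-atmosphere irradiance = S₀ cos θ_z = 1361 × 0.5165 = 702.96 W/m².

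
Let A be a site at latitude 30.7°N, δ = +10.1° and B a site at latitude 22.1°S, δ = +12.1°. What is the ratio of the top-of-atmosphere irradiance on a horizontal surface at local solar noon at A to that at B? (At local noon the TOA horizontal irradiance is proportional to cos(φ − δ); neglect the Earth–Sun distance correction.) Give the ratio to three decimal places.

A: cos θ_z = cos(30.7° − (10.1°)) = 0.9361.
B: cos θ_z = cos(-22.1° − (12.1°)) = 0.8271.
Ratio A/B = 0.9361 / 0.8271 = 1.1318.

1.132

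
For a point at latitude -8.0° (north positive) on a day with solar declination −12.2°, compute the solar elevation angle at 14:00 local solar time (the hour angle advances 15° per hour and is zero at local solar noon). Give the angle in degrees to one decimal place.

60.2°

Hour angle H = 15° × (14 − 12) = 30.00°.
cos θ_z = sin(-8.0°) sin(-12.2°) + cos(-8.0°) cos(-12.2°) cos(30.00°) = 0.0294 + 0.8382 = 0.8676.
θ_z = arccos(0.8676) = 29.82°, so the elevation is 90° − 29.82° = 60.18°.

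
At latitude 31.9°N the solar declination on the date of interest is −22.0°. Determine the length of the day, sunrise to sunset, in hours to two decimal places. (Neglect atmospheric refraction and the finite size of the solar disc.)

10.06 hours

cos H_s = −tan(31.9°) · tan(-22.0°) = 0.2515, so H_s = arccos(0.2515) = 75.43°.
Day length = 2 H_s / 15° h⁻¹ = 150.86° / 15 = 10.057 h.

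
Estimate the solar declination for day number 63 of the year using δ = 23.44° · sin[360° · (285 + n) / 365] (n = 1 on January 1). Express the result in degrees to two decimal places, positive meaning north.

360 × (285 + 63) / 365 = 343.233°; sin(343.233°) = -0.2885.
δ = 23.44 × -0.2885 = -6.762° ≈ -6.76°.

-6.76°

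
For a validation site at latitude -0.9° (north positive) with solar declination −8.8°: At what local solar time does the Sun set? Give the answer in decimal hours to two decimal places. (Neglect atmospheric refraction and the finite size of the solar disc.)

18.01 h

−tan φ tan δ = −(-0.0157)(-0.1548) = -0.0024; H_s = arccos(-0.0024) = 90.14°.
Sunset is at 12 + H_s/15 = 12 + 6.009 = 18.009 h local solar time.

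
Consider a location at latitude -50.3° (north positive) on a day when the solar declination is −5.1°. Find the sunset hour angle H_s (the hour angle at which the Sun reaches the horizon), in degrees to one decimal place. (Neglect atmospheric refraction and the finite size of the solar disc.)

96.2°

The sunset hour angle satisfies cos H_s = −tan φ tan δ = -0.1075, giving H_s = 96.17°.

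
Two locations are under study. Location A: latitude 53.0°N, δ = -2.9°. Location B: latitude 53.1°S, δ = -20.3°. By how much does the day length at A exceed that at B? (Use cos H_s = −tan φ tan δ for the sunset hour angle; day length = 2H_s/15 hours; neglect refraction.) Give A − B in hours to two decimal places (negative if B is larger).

-4.45 h

A: H_s = arccos(−tan 53.0° · tan -2.9°) = 86.15°, so 2H_s/15 = 11.4867 h.
B: H_s = arccos(−tan -53.1° · tan -20.3°) = 119.52°, so 2H_s/15 = 15.9360 h.
A − B = 11.4867 − 15.9360 = -4.4493 h.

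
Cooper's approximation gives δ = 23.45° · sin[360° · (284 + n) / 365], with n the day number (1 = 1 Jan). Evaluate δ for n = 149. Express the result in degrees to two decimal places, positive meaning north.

360 × (284 + 149) / 365 = 427.068°; sin(427.068°) = 0.9210.
δ = 23.45 × 0.9210 = 21.597° ≈ +21.60°.

+21.60°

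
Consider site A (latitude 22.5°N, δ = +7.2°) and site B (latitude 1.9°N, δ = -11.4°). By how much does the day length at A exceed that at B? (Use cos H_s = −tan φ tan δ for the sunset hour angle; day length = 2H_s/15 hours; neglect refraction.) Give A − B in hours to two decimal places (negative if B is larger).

+0.45 h

A: H_s = arccos(−tan 22.5° · tan 7.2°) = 93.00°, so 2H_s/15 = 12.4000 h.
B: H_s = arccos(−tan 1.9° · tan -11.4°) = 89.62°, so 2H_s/15 = 11.9493 h.
A − B = 12.4000 − 11.9493 = 0.4507 h.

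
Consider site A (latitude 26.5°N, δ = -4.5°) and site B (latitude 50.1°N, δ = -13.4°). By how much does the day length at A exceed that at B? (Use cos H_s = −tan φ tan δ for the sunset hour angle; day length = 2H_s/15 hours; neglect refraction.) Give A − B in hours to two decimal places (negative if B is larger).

A: H_s = arccos(−tan 26.5° · tan -4.5°) = 87.75°, so 2H_s/15 = 11.7000 h.
B: H_s = arccos(−tan 50.1° · tan -13.4°) = 73.45°, so 2H_s/15 = 9.7933 h.
A − B = 11.7000 − 9.7933 = 1.9067 h.

+1.91 h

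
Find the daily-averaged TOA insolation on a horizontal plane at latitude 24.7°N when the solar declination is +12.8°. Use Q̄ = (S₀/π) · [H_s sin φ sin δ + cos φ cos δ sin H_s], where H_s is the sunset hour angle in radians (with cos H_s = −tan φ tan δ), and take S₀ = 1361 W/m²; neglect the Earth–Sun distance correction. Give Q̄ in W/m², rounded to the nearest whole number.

−tan φ tan δ = −(0.4599)(0.2272) = -0.1045; H_s = arccos(-0.1045) = 96.00°. In radians, H_s = 1.6755.
H_s sin φ sin δ = 1.6755 × 0.4179 × 0.2215 = 0.1551.
cos φ cos δ sin H_s = 0.9085 × 0.9751 × 0.9945 = 0.8810.
Q̄ = (1361/π) × (0.1551 + 0.8810) = 433.22 × 1.0361 = 448.86 W/m².

449 W/m²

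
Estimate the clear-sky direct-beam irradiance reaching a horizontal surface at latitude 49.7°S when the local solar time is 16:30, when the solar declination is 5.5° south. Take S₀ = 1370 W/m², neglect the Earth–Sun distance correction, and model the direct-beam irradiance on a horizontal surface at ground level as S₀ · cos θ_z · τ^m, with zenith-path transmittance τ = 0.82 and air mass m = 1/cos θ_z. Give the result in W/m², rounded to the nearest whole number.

Hour angle H = 15° × (16.5 − 12) = 67.50°.
cos θ_z = sin(-49.7°) sin(-5.5°) + cos(-49.7°) cos(-5.5°) cos(67.50°) = 0.0731 + 0.2464 = 0.3195.
Air mass m = 1/cos θ_z = 1/0.3195 = 3.130; τ^m = 0.82^3.130 = 0.5373.
Surface direct beam = 1370 × 0.3195 × 0.5373 = 235.18 W/m².

235 W/m²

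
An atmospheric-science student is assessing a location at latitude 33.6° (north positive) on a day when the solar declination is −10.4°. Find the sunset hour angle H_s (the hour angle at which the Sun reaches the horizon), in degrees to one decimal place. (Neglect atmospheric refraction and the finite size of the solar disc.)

The sunset hour angle satisfies cos H_s = −tan φ tan δ = 0.1219, giving H_s = 83.00°.

83.0°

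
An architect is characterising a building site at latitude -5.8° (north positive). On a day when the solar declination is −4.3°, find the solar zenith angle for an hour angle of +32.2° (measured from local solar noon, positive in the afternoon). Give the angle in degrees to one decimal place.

cos θ_z = sin φ sin δ + cos φ cos δ cos H = (-0.1011)(-0.0750) + (0.9949)(0.9972)(0.8462) = 0.8471.
θ_z = arccos(0.8471) = 32.10°.

32.1°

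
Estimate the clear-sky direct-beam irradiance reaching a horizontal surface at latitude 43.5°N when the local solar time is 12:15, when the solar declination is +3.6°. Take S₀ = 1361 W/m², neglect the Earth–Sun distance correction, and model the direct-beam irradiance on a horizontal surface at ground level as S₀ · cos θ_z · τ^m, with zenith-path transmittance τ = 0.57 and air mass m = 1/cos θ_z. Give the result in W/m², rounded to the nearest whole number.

500 W/m²

Hour angle H = 15° × (12.25 − 12) = 3.75°.
With φ = 43.5°, δ = 3.6°, H = 3.75°: sin φ sin δ = 0.0432, cos φ cos δ cos H = 0.7224, so cos θ_z = 0.7656.
Air mass m = 1/cos θ_z = 1/0.7656 = 1.306; τ^m = 0.57^1.306 = 0.4799.
Surface direct beam = 1361 × 0.7656 × 0.4799 = 500.05 W/m².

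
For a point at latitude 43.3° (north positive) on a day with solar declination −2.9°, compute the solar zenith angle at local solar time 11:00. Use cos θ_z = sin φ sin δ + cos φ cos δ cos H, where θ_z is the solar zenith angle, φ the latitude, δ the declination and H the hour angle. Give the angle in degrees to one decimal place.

Hour angle H = 15° × (11 − 12) = -15.00°.
cos θ_z = sin(43.3°) sin(-2.9°) + cos(43.3°) cos(-2.9°) cos(-15.00°) = -0.0347 + 0.7021 = 0.6674.
θ_z = arccos(0.6674) = 48.13°.

48.1°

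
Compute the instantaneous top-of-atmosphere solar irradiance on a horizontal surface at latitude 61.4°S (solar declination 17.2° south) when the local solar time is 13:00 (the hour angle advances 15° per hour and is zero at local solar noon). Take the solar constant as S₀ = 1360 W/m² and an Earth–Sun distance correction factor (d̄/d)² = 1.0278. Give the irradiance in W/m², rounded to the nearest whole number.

980 W/m²

Hour angle H = 15° × (13 − 12) = 15.00°.
cos θ_z = sin(-61.4°) sin(-17.2°) + cos(-61.4°) cos(-17.2°) cos(15.00°) = 0.2596 + 0.4417 = 0.7013.
Top-of-atmosphere irradiance = S₀ (d̄/d)² cos θ_z = 1360 × 1.0278 × 0.7013 = 980.28 W/m².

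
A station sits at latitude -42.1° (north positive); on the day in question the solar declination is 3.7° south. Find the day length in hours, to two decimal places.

cos H_s = −tan(-42.1°) · tan(-3.7°) = -0.0584, so H_s = arccos(-0.0584) = 93.35°.
Day length = 2 H_s / 15° h⁻¹ = 186.70° / 15 = 12.447 h.

12.45 hours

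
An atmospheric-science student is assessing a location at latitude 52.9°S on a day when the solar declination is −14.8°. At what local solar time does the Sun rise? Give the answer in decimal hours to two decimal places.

4.64 h

cos H_s = −tan(-52.9°) · tan(-14.8°) = -0.3494, so H_s = arccos(-0.3494) = 110.45°.
Sunrise is at 12 − H_s/15 = 12 − 7.363 = 4.637 h local solar time.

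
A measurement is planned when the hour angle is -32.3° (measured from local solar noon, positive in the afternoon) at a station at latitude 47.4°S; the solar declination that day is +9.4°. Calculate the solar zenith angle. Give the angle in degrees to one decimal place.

63.6°

cos θ_z = sin φ sin δ + cos φ cos δ cos H = (-0.7361)(0.1633) + (0.6769)(0.9866)(0.8453) = 0.4443.
θ_z = arccos(0.4443) = 63.62°.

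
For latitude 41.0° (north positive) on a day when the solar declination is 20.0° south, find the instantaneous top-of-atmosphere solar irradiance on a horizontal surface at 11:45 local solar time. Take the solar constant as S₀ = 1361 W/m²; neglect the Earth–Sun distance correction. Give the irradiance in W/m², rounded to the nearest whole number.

658 W/m²

Hour angle H = 15° × (11.75 − 12) = -3.75°.
With φ = 41.0°, δ = -20.0°, H = -3.75°: sin φ sin δ = -0.2244, cos φ cos δ cos H = 0.7077, so cos θ_z = 0.4833.
Top-of-atmosphere irradiance = S₀ cos θ_z = 1361 × 0.4833 = 657.77 W/m².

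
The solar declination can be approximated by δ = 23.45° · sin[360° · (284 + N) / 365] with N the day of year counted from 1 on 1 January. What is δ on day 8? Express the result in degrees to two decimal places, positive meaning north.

360 × (284 + 8) / 365 = 288.000°; sin(288.000°) = -0.9511.
δ = 23.45 × -0.9511 = -22.303° ≈ -22.30°.

-22.30°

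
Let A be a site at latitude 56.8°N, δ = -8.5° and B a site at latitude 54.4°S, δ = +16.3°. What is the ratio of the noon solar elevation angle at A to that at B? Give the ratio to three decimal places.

1.280

A: 90° − |56.8 − (-8.5)| = 24.70°.
B: 90° − |-54.4 − (16.3)| = 19.30°.
Ratio A/B = 24.7000 / 19.3000 = 1.2798.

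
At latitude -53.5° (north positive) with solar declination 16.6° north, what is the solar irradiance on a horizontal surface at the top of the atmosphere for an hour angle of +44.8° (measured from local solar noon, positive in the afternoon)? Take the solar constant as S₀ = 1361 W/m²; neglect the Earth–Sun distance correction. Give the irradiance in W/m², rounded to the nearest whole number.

238 W/m²

cos θ_z = sin(-53.5°) sin(16.6°) + cos(-53.5°) cos(16.6°) cos(44.80°) = -0.2297 + 0.4045 = 0.1748.
Top-of-atmosphere irradiance = S₀ cos θ_z = 1361 × 0.1748 = 237.90 W/m².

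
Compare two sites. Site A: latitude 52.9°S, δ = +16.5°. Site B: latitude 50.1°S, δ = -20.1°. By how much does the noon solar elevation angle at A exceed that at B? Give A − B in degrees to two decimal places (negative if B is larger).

A: 90° − |-52.9 − (16.5)| = 20.60°.
B: 90° − |-50.1 − (-20.1)| = 60.00°.
A − B = 20.60 − 60.00 = -39.40°.

-39.40°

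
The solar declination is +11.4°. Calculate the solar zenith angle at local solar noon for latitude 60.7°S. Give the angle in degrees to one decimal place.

At local solar noon the hour angle is zero, so the zenith angle is |φ − δ| = |-60.7° − (11.4°)| = 72.1°.

72.1°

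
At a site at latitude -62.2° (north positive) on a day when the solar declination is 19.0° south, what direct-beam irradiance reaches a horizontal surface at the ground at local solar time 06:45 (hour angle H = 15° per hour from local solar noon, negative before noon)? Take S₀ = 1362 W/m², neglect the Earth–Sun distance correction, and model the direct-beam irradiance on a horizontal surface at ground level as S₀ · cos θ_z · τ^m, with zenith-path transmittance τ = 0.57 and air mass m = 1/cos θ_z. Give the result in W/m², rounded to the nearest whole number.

113 W/m²

Hour angle H = 15° × (6.75 − 12) = -78.75°.
With φ = -62.2°, δ = -19.0°, H = -78.75°: sin φ sin δ = 0.2880, cos φ cos δ cos H = 0.0860, so cos θ_z = 0.3740.
Air mass m = 1/cos θ_z = 1/0.3740 = 2.674; τ^m = 0.57^2.674 = 0.2224.
Surface direct beam = 1362 × 0.3740 × 0.2224 = 113.29 W/m².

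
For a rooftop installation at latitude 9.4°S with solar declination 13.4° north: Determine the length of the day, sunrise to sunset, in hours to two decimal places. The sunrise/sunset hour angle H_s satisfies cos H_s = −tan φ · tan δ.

The sunset hour angle satisfies cos H_s = −tan φ tan δ = 0.0394, giving H_s = 87.74°.
Day length = 2 H_s / 15° h⁻¹ = 175.48° / 15 = 11.699 h.

11.70 hours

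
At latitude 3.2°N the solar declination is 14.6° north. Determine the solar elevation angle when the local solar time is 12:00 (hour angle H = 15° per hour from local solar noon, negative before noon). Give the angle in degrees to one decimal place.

78.6°

Hour angle H = 15° × (12 − 12) = 0.00°.
cos θ_z = sin(3.2°) sin(14.6°) + cos(3.2°) cos(14.6°) cos(0.00°) = 0.0141 + 0.9662 = 0.9803.
θ_z = arccos(0.9803) = 11.39°, so the elevation is 90° − 11.39° = 78.61°.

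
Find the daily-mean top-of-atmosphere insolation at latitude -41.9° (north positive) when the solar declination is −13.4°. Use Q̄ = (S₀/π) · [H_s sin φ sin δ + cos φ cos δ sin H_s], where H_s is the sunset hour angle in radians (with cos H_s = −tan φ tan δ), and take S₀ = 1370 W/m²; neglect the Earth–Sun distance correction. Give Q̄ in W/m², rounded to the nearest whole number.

The sunset hour angle satisfies cos H_s = −tan φ tan δ = -0.2138, giving H_s = 102.35°. In radians, H_s = 1.7863.
H_s sin φ sin δ = 1.7863 × -0.6678 × -0.2317 = 0.2764.
cos φ cos δ sin H_s = 0.7443 × 0.9728 × 0.9769 = 0.7073.
Q̄ = (1370/π) × (0.2764 + 0.7073) = 436.08 × 0.9837 = 428.97 W/m².

429 W/m²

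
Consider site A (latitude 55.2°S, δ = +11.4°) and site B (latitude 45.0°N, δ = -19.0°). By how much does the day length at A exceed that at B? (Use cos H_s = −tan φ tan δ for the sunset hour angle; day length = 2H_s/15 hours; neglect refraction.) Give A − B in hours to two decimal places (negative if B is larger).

A: H_s = arccos(−tan -55.2° · tan 11.4°) = 73.14°, so 2H_s/15 = 9.7520 h.
B: H_s = arccos(−tan 45.0° · tan -19.0°) = 69.86°, so 2H_s/15 = 9.3147 h.
A − B = 9.7520 − 9.3147 = 0.4373 h.

+0.44 h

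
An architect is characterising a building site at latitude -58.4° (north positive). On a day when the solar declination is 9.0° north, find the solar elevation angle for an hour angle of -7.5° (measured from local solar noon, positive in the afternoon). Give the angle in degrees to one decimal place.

22.3°

cos θ_z = sin φ sin δ + cos φ cos δ cos H = (-0.8517)(0.1564) + (0.5240)(0.9877)(0.9914) = 0.3799.
θ_z = arccos(0.3799) = 67.67°, so the elevation is 90° − 67.67° = 22.33°.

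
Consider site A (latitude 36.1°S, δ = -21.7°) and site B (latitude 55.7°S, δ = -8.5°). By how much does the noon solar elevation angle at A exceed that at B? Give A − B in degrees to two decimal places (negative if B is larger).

A: 90° − |-36.1 − (-21.7)| = 75.60°.
B: 90° − |-55.7 − (-8.5)| = 42.80°.
A − B = 75.60 − 42.80 = 32.80°.

+32.80°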